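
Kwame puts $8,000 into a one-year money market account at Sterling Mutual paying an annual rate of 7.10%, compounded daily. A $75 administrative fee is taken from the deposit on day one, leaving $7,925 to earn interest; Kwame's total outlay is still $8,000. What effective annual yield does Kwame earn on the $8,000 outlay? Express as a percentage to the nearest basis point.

6.35%

Value after one year: 7,925 × (1 + 0.0710/365)^365 = 7,925 × 1.073574 = $8,508.07.
Effective yield on the $8,000 outlay: 8,508.07 / 8,000 − 1 = 0.063509 = 6.35%.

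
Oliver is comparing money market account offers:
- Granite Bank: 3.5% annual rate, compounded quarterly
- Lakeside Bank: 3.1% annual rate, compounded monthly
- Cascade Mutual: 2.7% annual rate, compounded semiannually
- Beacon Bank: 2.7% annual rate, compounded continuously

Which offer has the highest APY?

Granite Bank: (1 + 0.035/4)^4 − 1 = 3.546%
Lakeside Bank: (1 + 0.031/12)^12 − 1 = 3.144%
Cascade Mutual: (1 + 0.027/2)^2 − 1 = 2.718%
Beacon Bank: e^0.027 − 1 = 2.737%
The highest effective annual rate is Granite Bank at 3.546%.

Granite Bank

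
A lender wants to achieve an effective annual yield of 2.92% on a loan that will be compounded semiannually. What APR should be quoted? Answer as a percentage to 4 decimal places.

(1 + r/2)^2 − 1 = 0.0292, so 1 + r/2 = 1.0292^(1/2).
r/2 = 0.014495, so r = 0.028990 = 2.8990%.

2.8990%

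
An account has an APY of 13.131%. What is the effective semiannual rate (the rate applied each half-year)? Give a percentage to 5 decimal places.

6.36306%

The per-half-year rate i satisfies (1 + i)^2 = 1 + 0.13131.
i = 1.13131^(1/2) − 1 = 0.0636306 = 6.36306%.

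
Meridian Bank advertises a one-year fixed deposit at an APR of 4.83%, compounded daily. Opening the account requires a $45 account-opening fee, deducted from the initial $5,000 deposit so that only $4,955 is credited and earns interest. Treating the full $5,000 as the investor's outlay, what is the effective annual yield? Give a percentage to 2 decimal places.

4.00%

Value after one year: 4,955 × (1 + 0.0483/365)^365 = 4,955 × 1.049482 = $5,200.18.
Effective yield on the $5,000 outlay: 5,200.18 / 5,000 − 1 = 0.040037 = 4.00%.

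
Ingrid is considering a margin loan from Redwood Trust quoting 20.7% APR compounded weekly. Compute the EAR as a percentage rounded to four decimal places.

22.9477%

EAR = (1 + 0.207/52)^52 − 1.
= (1 + 0.003981)^52 − 1 = 1.229477 − 1 = 22.9477%.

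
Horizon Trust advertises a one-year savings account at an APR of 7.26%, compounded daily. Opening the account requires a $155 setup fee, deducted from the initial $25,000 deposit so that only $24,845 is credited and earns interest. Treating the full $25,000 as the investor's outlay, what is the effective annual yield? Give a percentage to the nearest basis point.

Value after one year: 24,845 × (1 + 0.0726/365)^365 = 24,845 × 1.075293 = $26,715.64.
Effective yield on the $25,000 outlay: 26,715.64 / 25,000 − 1 = 0.068626 = 6.86%.

6.86%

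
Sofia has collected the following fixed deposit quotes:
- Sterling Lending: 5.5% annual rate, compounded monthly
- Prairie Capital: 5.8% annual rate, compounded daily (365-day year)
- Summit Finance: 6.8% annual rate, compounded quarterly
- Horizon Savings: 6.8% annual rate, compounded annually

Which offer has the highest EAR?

Sterling Lending: (1 + 0.055/12)^12 − 1 = 5.641%
Prairie Capital: (1 + 0.058/365)^365 − 1 = 5.971%
Summit Finance: (1 + 0.068/4)^4 − 1 = 6.975%
Horizon Savings: compounded annually, EAR = 6.800%
The highest effective annual rate is Summit Finance at 6.975%.

Summit Finance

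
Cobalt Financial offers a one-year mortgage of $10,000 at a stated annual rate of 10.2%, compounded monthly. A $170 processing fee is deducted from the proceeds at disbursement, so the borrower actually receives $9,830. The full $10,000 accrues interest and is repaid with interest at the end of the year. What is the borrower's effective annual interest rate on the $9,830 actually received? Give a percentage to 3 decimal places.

Amount owed after one year: 10,000 × (1 + 0.102/12)^12 = 10,000 × 1.106906 = $11,069.06.
Effective rate on net proceeds: 11,069.06 / 9,830 − 1 = 0.126049 = 12.605%.

12.605%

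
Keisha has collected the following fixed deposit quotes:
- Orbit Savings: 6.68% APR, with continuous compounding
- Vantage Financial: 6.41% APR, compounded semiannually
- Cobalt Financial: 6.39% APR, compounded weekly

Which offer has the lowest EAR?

Vantage Financial

Orbit Savings: e^0.0668 − 1 = 6.908%
Vantage Financial: (1 + 0.0641/2)^2 − 1 = 6.513%
Cobalt Financial: (1 + 0.0639/52)^52 − 1 = 6.594%
The lowest effective annual rate is Vantage Financial at 6.513%.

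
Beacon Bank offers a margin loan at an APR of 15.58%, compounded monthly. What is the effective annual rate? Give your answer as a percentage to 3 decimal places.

16.742%

EAR = (1 + 0.1558/12)^12 − 1.
= (1 + 0.012983)^12 − 1 = 1.167421 − 1 = 16.742%.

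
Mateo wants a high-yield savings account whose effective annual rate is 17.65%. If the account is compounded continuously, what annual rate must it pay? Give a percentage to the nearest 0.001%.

Continuous: nominal r satisfies e^r − 1 = 0.1765.
r = ln(1 + 0.1765) = ln(1.1765) = 0.162544 = 16.254%.

16.254%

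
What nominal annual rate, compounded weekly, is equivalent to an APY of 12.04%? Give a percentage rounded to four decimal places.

11.3810%

(1 + r/52)^52 − 1 = 0.1204, so 1 + r/52 = 1.1204^(1/52).
r/52 = 0.002189, so r = 0.113810 = 11.3810%.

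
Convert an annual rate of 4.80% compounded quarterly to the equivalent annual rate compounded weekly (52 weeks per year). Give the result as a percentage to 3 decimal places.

4.774%

EAR = (1 + 0.0480/4)^4 − 1 = 0.048871.
Solve (1 + r/52)^52 = 1.048871: r/52 = 1.048871^(1/52) − 1 = 0.000918, so r = 0.047736 = 4.774%.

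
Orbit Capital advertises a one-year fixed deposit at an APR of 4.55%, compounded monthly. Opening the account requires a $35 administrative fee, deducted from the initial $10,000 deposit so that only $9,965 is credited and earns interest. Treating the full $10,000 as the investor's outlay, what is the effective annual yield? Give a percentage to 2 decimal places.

Value after one year: 9,965 × (1 + 0.0455/12)^12 = 9,965 × 1.046461 = $10,427.98.
Effective yield on the $10,000 outlay: 10,427.98 / 10,000 − 1 = 0.042798 = 4.28%.

4.28%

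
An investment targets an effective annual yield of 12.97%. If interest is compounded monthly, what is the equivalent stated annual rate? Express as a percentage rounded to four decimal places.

(1 + r/12)^12 − 1 = 0.1297, so 1 + r/12 = 1.1297^(1/12).
r/12 = 0.010214, so r = 0.122574 = 12.2574%.

12.2574%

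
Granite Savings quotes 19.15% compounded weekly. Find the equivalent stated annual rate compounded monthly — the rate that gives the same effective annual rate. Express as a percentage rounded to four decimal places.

19.2679%

EAR = (1 + 0.1915/52)^52 − 1 = 0.210639.
Solve (1 + r/12)^12 = 1.210639: r/12 = 1.210639^(1/12) − 1 = 0.016057, so r = 0.192679 = 19.2679%.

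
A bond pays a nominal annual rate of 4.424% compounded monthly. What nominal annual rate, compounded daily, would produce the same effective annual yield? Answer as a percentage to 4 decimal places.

EAR = (1 + 0.04424/12)^12 − 1 = 0.045148.
Solve (1 + r/365)^365 = 1.045148: r/365 = 1.045148^(1/365) − 1 = 0.000121, so r = 0.044161 = 4.4161%.

4.4161%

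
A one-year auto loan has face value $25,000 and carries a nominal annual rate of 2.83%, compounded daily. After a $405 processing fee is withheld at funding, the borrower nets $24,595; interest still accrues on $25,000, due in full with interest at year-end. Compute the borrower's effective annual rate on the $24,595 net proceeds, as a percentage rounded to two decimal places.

Amount owed after one year: 25,000 × (1 + 0.0283/365)^365 = 25,000 × 1.028703 = $25,717.58.
Effective rate on net proceeds: 25,717.58 / 24,595 − 1 = 0.045643 = 4.56%.

4.56%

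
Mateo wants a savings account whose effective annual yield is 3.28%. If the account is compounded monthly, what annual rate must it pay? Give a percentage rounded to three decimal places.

(1 + r/12)^12 − 1 = 0.0328, so 1 + r/12 = 1.0328^(1/12).
r/12 = 0.002693, so r = 0.032317 = 3.232%.

3.232%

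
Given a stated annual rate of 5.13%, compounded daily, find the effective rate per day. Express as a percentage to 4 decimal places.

0.0141%

With a nominal annual rate compounded daily, the periodic rate is the nominal rate divided by 365.
i = 0.0513 / 365 = 0.0001405 = 0.0141%.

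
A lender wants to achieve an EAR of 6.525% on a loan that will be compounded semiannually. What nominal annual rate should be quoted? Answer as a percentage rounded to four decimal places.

6.4219%

(1 + r/2)^2 − 1 = 0.06525, so 1 + r/2 = 1.06525^(1/2).
r/2 = 0.032109, so r = 0.064219 = 6.4219%.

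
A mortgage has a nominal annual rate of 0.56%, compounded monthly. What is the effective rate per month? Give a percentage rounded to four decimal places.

0.0467%

With a nominal annual rate compounded monthly, the periodic rate is the nominal rate divided by 12.
i = 0.0056 / 12 = 0.0004667 = 0.0467%.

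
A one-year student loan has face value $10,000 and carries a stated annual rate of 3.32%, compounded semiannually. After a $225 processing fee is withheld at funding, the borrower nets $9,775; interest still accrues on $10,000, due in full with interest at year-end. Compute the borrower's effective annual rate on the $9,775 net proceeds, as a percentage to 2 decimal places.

5.73%

Amount owed after one year: 10,000 × (1 + 0.0332/2)^2 = 10,000 × 1.033476 = $10,334.76.
Effective rate on net proceeds: 10,334.76 / 9,775 − 1 = 0.057264 = 5.73%.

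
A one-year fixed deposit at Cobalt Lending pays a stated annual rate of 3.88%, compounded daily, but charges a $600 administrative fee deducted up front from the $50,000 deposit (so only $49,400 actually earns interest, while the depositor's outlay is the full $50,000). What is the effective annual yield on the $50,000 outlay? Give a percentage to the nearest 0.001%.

2.709%

Value after one year: 49,400 × (1 + 0.0388/365)^365 = 49,400 × 1.039560 = $51,354.28.
Effective yield on the $50,000 outlay: 51,354.28 / 50,000 − 1 = 0.027086 = 2.709%.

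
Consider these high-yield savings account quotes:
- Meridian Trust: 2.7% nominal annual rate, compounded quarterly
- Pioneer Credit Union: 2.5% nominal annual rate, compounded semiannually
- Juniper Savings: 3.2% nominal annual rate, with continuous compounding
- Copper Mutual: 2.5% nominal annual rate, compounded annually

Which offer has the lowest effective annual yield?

Meridian Trust: (1 + 0.027/4)^4 − 1 = 2.727%
Pioneer Credit Union: (1 + 0.025/2)^2 − 1 = 2.516%
Juniper Savings: e^0.032 − 1 = 3.252%
Copper Mutual: compounded annually, EAR = 2.500%
The lowest effective annual rate is Copper Mutual at 2.500%.

Copper Mutual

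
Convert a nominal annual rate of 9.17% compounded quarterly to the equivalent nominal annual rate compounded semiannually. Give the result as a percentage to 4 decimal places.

EAR = (1 + 0.0917/4)^4 − 1 = 0.094902.
Solve (1 + r/2)^2 = 1.094902: r/2 = 1.094902^(1/2) − 1 = 0.046376, so r = 0.092751 = 9.2751%.

9.2751%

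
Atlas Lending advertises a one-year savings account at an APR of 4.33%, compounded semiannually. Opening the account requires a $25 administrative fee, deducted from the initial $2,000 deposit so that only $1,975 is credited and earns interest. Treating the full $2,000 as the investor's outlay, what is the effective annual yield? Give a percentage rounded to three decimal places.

Value after one year: 1,975 × (1 + 0.0433/2)^2 = 1,975 × 1.043769 = $2,061.44.
Effective yield on the $2,000 outlay: 2,061.44 / 2,000 − 1 = 0.030722 = 3.072%.

3.072%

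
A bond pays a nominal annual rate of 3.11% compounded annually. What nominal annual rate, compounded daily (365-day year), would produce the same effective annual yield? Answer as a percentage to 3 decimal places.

3.063%

Compounded annually, EAR = nominal = 0.031100.
Solve (1 + r/365)^365 = 1.031100: r/365 = 1.031100^(1/365) − 1 = 0.000084, so r = 0.030627 = 3.063%.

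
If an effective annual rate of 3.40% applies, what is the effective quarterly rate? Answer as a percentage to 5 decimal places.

0.83937%

The per-quarter rate i satisfies (1 + i)^4 = 1 + 0.0340.
i = 1.0340^(1/4) − 1 = 0.0083937 = 0.83937%.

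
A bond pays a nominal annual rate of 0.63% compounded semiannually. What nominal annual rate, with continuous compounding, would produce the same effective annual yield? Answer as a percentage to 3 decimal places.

EAR = (1 + 0.0063/2)^2 − 1 = 0.006310.
Equivalent continuous rate: r = ln(1 + 0.006310) = 0.006290 = 0.629%.

0.629%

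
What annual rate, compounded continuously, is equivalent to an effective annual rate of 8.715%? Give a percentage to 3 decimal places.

8.356%

Continuous: nominal r satisfies e^r − 1 = 0.08715.
r = ln(1 + 0.08715) = ln(1.08715) = 0.083560 = 8.356%.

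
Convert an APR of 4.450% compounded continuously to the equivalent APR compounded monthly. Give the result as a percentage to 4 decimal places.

EAR under continuous compounding: e^0.04450 − 1 = 0.045505.
Solve (1 + r/12)^12 = 1.045505: r/12 = 1.045505^(1/12) − 1 = 0.003715, so r = 0.044583 = 4.4583%.

4.4583%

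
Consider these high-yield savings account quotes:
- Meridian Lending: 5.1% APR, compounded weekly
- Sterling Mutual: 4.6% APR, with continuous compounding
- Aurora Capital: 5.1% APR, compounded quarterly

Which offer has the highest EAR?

Meridian Lending: (1 + 0.051/52)^52 − 1 = 5.230%
Sterling Mutual: e^0.046 − 1 = 4.707%
Aurora Capital: (1 + 0.051/4)^4 − 1 = 5.198%
The highest effective annual rate is Meridian Lending at 5.230%.

Meridian Lending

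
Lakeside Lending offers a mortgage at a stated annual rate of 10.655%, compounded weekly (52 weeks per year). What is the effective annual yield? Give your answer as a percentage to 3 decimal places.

EAR = (1 + 0.10655/52)^52 − 1.
= (1 + 0.002049)^52 − 1 = 1.112312 − 1 = 11.231%.

11.231%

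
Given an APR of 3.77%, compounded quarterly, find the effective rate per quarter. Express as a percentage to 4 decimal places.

0.9425%

With a nominal annual rate compounded quarterly, the periodic rate is the nominal rate divided by 4.
i = 0.0377 / 4 = 0.0094250 = 0.9425%.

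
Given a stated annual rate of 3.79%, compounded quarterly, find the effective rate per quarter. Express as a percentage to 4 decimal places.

With a nominal annual rate compounded quarterly, the periodic rate is the nominal rate divided by 4.
i = 0.0379 / 4 = 0.0094750 = 0.9475%.

0.9475%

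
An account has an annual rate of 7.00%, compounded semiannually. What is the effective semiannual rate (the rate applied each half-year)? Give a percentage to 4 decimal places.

With a nominal annual rate compounded semiannually, the periodic rate is the nominal rate divided by 2.
i = 0.0700 / 2 = 0.0350000 = 3.5000%.

3.5000%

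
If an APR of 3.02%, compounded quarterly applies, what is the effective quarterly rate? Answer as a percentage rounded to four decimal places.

With a nominal annual rate compounded quarterly, the periodic rate is the nominal rate divided by 4.
i = 0.0302 / 4 = 0.0075500 = 0.7550%.

0.7550%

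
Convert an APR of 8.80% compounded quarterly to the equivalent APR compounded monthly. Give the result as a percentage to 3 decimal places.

8.736%

EAR = (1 + 0.0880/4)^4 − 1 = 0.090947.
Solve (1 + r/12)^12 = 1.090947: r/12 = 1.090947^(1/12) − 1 = 0.007280, so r = 0.087362 = 8.736%.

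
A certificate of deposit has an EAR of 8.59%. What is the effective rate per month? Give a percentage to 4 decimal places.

The per-month rate i satisfies (1 + i)^12 = 1 + 0.0859.
i = 1.0859^(1/12) − 1 = 0.0068911 = 0.6891%.

0.6891%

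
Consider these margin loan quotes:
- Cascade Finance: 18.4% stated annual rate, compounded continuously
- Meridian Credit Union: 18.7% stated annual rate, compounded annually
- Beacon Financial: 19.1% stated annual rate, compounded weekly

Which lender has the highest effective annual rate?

Cascade Finance: e^0.184 − 1 = 20.202%
Meridian Credit Union: compounded annually, EAR = 18.700%
Beacon Financial: (1 + 0.191/52)^52 − 1 = 21.004%
The highest effective annual rate is Beacon Financial at 21.004%.

Beacon Financial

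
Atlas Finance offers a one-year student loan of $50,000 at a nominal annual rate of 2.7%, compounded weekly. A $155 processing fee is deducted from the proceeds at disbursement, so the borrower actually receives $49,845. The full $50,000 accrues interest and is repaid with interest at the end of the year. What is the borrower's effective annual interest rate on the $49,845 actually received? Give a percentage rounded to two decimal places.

3.06%

Amount owed after one year: 50,000 × (1 + 0.027/52)^52 = 50,000 × 1.027361 = $51,368.03.
Effective rate on net proceeds: 51,368.03 / 49,845 − 1 = 0.030555 = 3.06%.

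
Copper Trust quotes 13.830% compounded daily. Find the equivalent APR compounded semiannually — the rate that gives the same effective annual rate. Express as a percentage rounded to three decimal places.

EAR = (1 + 0.13830/365)^365 − 1 = 0.148290.
Solve (1 + r/2)^2 = 1.148290: r/2 = 1.148290^(1/2) − 1 = 0.071583, so r = 0.143166 = 14.317%.

14.317%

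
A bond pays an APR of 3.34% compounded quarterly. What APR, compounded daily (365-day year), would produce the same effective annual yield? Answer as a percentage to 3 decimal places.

3.326%

EAR = (1 + 0.0334/4)^4 − 1 = 0.033821.
Solve (1 + r/365)^365 = 1.033821: r/365 = 1.033821^(1/365) − 1 = 0.000091, so r = 0.033263 = 3.326%.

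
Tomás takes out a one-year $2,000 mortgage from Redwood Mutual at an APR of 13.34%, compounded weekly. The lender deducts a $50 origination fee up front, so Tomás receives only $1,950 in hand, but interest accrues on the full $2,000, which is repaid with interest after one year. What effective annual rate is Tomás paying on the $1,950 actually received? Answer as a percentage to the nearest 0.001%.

17.181%

Amount owed after one year: 2,000 × (1 + 0.1334/52)^52 = 2,000 × 1.142512 = $2,285.02.
Effective rate on net proceeds: 2,285.02 / 1,950 − 1 = 0.171807 = 17.181%.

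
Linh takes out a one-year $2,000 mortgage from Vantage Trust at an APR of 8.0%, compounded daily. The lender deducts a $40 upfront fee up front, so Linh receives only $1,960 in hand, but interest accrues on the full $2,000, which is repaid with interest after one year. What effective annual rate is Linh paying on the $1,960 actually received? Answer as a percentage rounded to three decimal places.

10.539%

Amount owed after one year: 2,000 × (1 + 0.080/365)^365 = 2,000 × 1.083278 = $2,166.56.
Effective rate on net proceeds: 2,166.56 / 1,960 − 1 = 0.105385 = 10.539%.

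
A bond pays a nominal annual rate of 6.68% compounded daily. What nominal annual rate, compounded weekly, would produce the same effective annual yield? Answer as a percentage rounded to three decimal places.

6.684%

EAR = (1 + 0.0668/365)^365 − 1 = 0.069075.
Solve (1 + r/52)^52 = 1.069075: r/52 = 1.069075^(1/52) − 1 = 0.001285, so r = 0.066837 = 6.684%.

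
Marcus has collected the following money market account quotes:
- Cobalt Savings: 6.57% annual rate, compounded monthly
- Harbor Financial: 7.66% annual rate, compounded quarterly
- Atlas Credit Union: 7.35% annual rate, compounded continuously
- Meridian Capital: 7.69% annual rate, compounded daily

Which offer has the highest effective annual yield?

Cobalt Savings: (1 + 0.0657/12)^12 − 1 = 6.771%
Harbor Financial: (1 + 0.0766/4)^4 − 1 = 7.883%
Atlas Credit Union: e^0.0735 − 1 = 7.627%
Meridian Capital: (1 + 0.0769/365)^365 − 1 = 7.993%
The highest effective annual rate is Meridian Capital at 7.993%.

Meridian Capital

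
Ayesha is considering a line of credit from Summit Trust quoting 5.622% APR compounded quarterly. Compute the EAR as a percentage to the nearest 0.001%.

EAR = (1 + 0.05622/4)^4 − 1.
= 1.057416 − 1 = 5.742%.

5.742%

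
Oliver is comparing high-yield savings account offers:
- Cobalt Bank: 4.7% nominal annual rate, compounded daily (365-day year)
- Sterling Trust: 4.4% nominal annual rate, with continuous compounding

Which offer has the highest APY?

Cobalt Bank

Cobalt Bank: (1 + 0.047/365)^365 − 1 = 4.812%
Sterling Trust: e^0.044 − 1 = 4.498%
The highest effective annual rate is Cobalt Bank at 4.812%.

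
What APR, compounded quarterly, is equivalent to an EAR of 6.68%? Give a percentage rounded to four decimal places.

(1 + r/4)^4 − 1 = 0.0668, so 1 + r/4 = 1.0668^(1/4).
r/4 = 0.016297, so r = 0.065189 = 6.5189%.

6.5189%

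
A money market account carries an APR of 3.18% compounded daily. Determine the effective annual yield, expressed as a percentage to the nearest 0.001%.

EAR = (1 + 0.0318/365)^365 − 1.
= (1 + 0.000087)^365 − 1 = 1.032310 − 1 = 3.231%.

3.231%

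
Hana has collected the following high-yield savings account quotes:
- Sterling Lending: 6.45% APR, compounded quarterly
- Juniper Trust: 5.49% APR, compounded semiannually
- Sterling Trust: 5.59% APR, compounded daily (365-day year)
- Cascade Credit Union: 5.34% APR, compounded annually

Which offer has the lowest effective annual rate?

Cascade Credit Union

Sterling Lending: (1 + 0.0645/4)^4 − 1 = 6.608%
Juniper Trust: (1 + 0.0549/2)^2 − 1 = 5.565%
Sterling Trust: (1 + 0.0559/365)^365 − 1 = 5.749%
Cascade Credit Union: compounded annually, EAR = 5.340%
The lowest effective annual rate is Cascade Credit Union at 5.340%.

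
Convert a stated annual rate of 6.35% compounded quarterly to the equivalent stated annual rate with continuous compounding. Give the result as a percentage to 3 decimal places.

EAR = (1 + 0.0635/4)^4 − 1 = 0.065028.
Equivalent continuous rate: r = ln(1 + 0.065028) = 0.063001 = 6.300%.

6.300%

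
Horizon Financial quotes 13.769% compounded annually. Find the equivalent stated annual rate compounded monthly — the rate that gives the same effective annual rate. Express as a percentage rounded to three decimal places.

Compounded annually, EAR = nominal = 0.137690.
Solve (1 + r/12)^12 = 1.137690: r/12 = 1.137690^(1/12) − 1 = 0.010808, so r = 0.129696 = 12.970%.

12.970%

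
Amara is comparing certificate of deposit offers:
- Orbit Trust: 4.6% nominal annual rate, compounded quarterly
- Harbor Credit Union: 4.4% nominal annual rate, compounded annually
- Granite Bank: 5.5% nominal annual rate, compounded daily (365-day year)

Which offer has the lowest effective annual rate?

Orbit Trust: (1 + 0.046/4)^4 − 1 = 4.680%
Harbor Credit Union: compounded annually, EAR = 4.400%
Granite Bank: (1 + 0.055/365)^365 − 1 = 5.654%
The lowest effective annual rate is Harbor Credit Union at 4.400%.

Harbor Credit Union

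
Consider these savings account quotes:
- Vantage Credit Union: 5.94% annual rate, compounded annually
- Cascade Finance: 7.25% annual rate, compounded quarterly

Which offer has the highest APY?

Vantage Credit Union: compounded annually, EAR = 5.940%
Cascade Finance: (1 + 0.0725/4)^4 − 1 = 7.450%
The highest effective annual rate is Cascade Finance at 7.450%.

Cascade Finance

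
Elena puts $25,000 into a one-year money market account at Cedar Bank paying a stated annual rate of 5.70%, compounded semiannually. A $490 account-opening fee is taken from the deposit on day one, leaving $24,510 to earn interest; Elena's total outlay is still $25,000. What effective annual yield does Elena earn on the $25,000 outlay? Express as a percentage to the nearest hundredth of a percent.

3.71%

Value after one year: 24,510 × (1 + 0.0570/2)^2 = 24,510 × 1.057812 = $25,926.98.
Effective yield on the $25,000 outlay: 25,926.98 / 25,000 − 1 = 0.037079 = 3.71%.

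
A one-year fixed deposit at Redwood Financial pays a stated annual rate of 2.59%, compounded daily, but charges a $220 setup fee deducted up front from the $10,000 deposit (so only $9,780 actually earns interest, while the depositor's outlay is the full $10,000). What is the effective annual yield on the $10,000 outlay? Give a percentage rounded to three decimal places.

0.366%

Value after one year: 9,780 × (1 + 0.0259/365)^365 = 9,780 × 1.026237 = $10,036.60.
Effective yield on the $10,000 outlay: 10,036.60 / 10,000 − 1 = 0.003660 = 0.366%.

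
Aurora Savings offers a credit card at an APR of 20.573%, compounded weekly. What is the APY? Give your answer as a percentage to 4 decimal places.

22.7923%

EAR = (1 + 0.20573/52)^52 − 1.
= (1 + 0.003956)^52 − 1 = 1.227923 − 1 = 22.7923%.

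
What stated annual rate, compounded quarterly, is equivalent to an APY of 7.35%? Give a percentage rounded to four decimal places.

7.1557%

(1 + r/4)^4 − 1 = 0.0735, so 1 + r/4 = 1.0735^(1/4).
r/4 = 0.017889, so r = 0.071557 = 7.1557%.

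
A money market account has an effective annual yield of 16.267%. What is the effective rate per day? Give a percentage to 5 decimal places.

The per-day rate i satisfies (1 + i)^365 = 1 + 0.16267.
i = 1.16267^(1/365) − 1 = 0.0004130 = 0.04130%.

0.04130%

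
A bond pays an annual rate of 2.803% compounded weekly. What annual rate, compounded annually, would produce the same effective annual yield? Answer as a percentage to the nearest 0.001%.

EAR = (1 + 0.02803/52)^52 − 1 = 0.028419.
Compounded annually, the equivalent nominal rate is the EAR itself: 2.842%.

2.842%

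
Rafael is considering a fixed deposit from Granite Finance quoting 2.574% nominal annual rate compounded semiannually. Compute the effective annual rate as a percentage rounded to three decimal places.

2.591%

EAR = (1 + 0.02574/2)^2 − 1.
= 1.025906 − 1 = 2.591%.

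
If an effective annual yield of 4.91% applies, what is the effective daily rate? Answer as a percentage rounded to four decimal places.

0.0131%

The per-day rate i satisfies (1 + i)^365 = 1 + 0.0491.
i = 1.0491^(1/365) − 1 = 0.0001313 = 0.0131%.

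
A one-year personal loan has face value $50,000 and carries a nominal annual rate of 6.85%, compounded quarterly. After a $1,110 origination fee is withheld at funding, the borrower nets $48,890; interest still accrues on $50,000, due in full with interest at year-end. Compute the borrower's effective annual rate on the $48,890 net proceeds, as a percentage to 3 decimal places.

9.458%

Amount owed after one year: 50,000 × (1 + 0.0685/4)^4 = 50,000 × 1.070280 = $53,513.99.
Effective rate on net proceeds: 53,513.99 / 48,890 − 1 = 0.094579 = 9.458%.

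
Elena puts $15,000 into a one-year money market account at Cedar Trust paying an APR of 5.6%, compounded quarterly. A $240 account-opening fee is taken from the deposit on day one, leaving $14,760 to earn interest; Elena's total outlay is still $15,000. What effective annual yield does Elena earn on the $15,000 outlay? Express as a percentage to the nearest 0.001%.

4.027%

Value after one year: 14,760 × (1 + 0.056/4)^4 = 14,760 × 1.057187 = $15,604.08.
Effective yield on the $15,000 outlay: 15,604.08 / 15,000 − 1 = 0.040272 = 4.027%.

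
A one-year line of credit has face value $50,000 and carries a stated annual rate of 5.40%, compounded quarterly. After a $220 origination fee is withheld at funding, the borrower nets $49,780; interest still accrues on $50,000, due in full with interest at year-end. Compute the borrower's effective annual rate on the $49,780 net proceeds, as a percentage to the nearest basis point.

Amount owed after one year: 50,000 × (1 + 0.0540/4)^4 = 50,000 × 1.055103 = $52,755.17.
Effective rate on net proceeds: 52,755.17 / 49,780 − 1 = 0.059766 = 5.98%.

5.98%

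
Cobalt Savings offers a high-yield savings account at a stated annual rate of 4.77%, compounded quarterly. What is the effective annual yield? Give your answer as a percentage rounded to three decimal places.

4.856%

EAR = (1 + 0.0477/4)^4 − 1.
= 1.048560 − 1 = 4.856%.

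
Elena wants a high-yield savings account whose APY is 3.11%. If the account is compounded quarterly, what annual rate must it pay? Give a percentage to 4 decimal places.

3.0744%

(1 + r/4)^4 − 1 = 0.0311, so 1 + r/4 = 1.0311^(1/4).
r/4 = 0.007686, so r = 0.030744 = 3.0744%.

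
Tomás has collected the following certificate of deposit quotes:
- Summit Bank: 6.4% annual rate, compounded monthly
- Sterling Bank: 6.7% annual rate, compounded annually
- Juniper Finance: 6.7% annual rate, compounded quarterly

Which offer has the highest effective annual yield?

Summit Bank: (1 + 0.064/12)^12 − 1 = 6.591%
Sterling Bank: compounded annually, EAR = 6.700%
Juniper Finance: (1 + 0.067/4)^4 − 1 = 6.870%
The highest effective annual rate is Juniper Finance at 6.870%.

Juniper Finance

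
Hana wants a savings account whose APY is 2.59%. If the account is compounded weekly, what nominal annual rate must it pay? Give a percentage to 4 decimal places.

(1 + r/52)^52 − 1 = 0.0259, so 1 + r/52 = 1.0259^(1/52).
r/52 = 0.000492, so r = 0.025577 = 2.5577%.

2.5577%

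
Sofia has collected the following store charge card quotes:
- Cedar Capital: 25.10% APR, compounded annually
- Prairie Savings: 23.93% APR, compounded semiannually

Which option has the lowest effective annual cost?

Cedar Capital: compounded annually, EAR = 25.100%
Prairie Savings: (1 + 0.2393/2)^2 − 1 = 25.362%
The lowest effective annual rate is Cedar Capital at 25.100%.

Cedar Capital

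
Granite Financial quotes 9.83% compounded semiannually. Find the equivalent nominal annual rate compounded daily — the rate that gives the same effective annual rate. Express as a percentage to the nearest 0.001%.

9.597%

EAR = (1 + 0.0983/2)^2 − 1 = 0.100716.
Solve (1 + r/365)^365 = 1.100716: r/365 = 1.100716^(1/365) − 1 = 0.000263, so r = 0.095973 = 9.597%.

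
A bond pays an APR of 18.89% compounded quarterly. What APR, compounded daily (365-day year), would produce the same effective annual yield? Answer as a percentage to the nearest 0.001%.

EAR = (1 + 0.1889/4)^4 − 1 = 0.202707.
Solve (1 + r/365)^365 = 1.202707: r/365 = 1.202707^(1/365) − 1 = 0.000506, so r = 0.184622 = 18.462%.

18.462%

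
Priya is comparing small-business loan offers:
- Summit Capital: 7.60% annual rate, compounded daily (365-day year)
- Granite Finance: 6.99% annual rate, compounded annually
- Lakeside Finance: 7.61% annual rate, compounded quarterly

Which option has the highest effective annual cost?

Summit Capital: (1 + 0.0760/365)^365 − 1 = 7.895%
Granite Finance: compounded annually, EAR = 6.990%
Lakeside Finance: (1 + 0.0761/4)^4 − 1 = 7.830%
The highest effective annual rate is Summit Capital at 7.895%.

Summit Capital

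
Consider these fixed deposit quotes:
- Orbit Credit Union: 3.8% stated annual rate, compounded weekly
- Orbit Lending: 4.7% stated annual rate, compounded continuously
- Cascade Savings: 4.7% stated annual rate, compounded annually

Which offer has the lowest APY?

Orbit Credit Union

Orbit Credit Union: (1 + 0.038/52)^52 − 1 = 3.872%
Orbit Lending: e^0.047 − 1 = 4.812%
Cascade Savings: compounded annually, EAR = 4.700%
The lowest effective annual rate is Orbit Credit Union at 3.872%.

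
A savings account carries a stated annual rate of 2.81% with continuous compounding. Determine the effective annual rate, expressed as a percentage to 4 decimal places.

With continuous compounding, EAR = e^0.0281 − 1.
e^0.0281 = 1.028499, so EAR = 0.028499 = 2.8499%.

2.8499%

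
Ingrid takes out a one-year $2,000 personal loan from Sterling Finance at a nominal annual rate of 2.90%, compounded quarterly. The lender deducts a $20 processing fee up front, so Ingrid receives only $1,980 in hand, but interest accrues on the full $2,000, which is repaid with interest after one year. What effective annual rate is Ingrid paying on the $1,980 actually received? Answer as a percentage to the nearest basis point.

Amount owed after one year: 2,000 × (1 + 0.0290/4)^4 = 2,000 × 1.029317 = $2,058.63.
Effective rate on net proceeds: 2,058.63 / 1,980 − 1 = 0.039714 = 3.97%.

3.97%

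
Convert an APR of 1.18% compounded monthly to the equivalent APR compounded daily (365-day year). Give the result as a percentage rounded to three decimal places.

1.179%

EAR = (1 + 0.0118/12)^12 − 1 = 0.011864.
Solve (1 + r/365)^365 = 1.011864: r/365 = 1.011864^(1/365) − 1 = 0.000032, so r = 0.011794 = 1.179%.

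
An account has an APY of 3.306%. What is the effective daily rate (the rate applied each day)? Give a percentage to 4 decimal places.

The per-day rate i satisfies (1 + i)^365 = 1 + 0.03306.
i = 1.03306^(1/365) − 1 = 0.0000891 = 0.0089%.

0.0089%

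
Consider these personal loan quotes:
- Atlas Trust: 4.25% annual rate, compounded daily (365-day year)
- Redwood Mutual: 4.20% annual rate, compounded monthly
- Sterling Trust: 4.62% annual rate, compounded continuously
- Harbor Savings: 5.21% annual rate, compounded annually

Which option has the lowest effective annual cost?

Redwood Mutual

Atlas Trust: (1 + 0.0425/365)^365 − 1 = 4.341%
Redwood Mutual: (1 + 0.0420/12)^12 − 1 = 4.282%
Sterling Trust: e^0.0462 − 1 = 4.728%
Harbor Savings: compounded annually, EAR = 5.210%
The lowest effective annual rate is Redwood Mutual at 4.282%.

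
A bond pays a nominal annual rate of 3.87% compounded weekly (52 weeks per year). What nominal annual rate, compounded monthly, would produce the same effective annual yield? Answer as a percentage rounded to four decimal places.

3.8748%

EAR = (1 + 0.0387/52)^52 − 1 = 0.039444.
Solve (1 + r/12)^12 = 1.039444: r/12 = 1.039444^(1/12) − 1 = 0.003229, so r = 0.038748 = 3.8748%.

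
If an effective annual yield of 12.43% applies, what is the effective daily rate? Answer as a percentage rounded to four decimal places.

0.0321%

The per-day rate i satisfies (1 + i)^365 = 1 + 0.1243.
i = 1.1243^(1/365) − 1 = 0.0003210 = 0.0321%.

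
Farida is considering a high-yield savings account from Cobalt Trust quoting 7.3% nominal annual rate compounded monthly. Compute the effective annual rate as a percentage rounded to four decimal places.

7.5493%

EAR = (1 + 0.073/12)^12 − 1.
= (1 + 0.006083)^12 − 1 = 1.075493 − 1 = 7.5493%.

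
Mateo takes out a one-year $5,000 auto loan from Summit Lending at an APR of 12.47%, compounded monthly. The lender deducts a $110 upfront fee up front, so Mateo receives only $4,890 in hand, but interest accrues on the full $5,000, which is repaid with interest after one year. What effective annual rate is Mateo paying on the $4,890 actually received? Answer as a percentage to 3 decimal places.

Amount owed after one year: 5,000 × (1 + 0.1247/12)^12 = 5,000 × 1.132080 = $5,660.40.
Effective rate on net proceeds: 5,660.40 / 4,890 − 1 = 0.157546 = 15.755%.

15.755%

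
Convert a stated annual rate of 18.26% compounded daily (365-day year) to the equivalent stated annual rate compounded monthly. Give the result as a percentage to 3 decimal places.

EAR = (1 + 0.1826/365)^365 − 1 = 0.200279.
Solve (1 + r/12)^12 = 1.200279: r/12 = 1.200279^(1/12) − 1 = 0.015329, so r = 0.183950 = 18.395%.

18.395%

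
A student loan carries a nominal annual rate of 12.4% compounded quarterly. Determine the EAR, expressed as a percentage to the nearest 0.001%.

12.989%

EAR = (1 + 0.124/4)^4 − 1.
= (1 + 0.031000)^4 − 1 = 1.129886 − 1 = 12.989%.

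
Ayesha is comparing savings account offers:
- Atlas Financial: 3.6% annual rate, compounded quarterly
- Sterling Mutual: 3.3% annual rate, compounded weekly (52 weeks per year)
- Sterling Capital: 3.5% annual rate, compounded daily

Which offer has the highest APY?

Atlas Financial: (1 + 0.036/4)^4 − 1 = 3.649%
Sterling Mutual: (1 + 0.033/52)^52 − 1 = 3.354%
Sterling Capital: (1 + 0.035/365)^365 − 1 = 3.562%
The highest effective annual rate is Atlas Financial at 3.649%.

Atlas Financial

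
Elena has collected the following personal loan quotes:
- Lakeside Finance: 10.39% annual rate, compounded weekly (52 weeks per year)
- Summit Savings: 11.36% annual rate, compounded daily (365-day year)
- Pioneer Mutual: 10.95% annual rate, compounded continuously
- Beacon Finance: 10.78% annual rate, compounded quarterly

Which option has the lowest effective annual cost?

Lakeside Finance: (1 + 0.1039/52)^52 − 1 = 10.937%
Summit Savings: (1 + 0.1136/365)^365 − 1 = 12.028%
Pioneer Mutual: e^0.1095 − 1 = 11.572%
Beacon Finance: (1 + 0.1078/4)^4 − 1 = 11.224%
The lowest effective annual rate is Lakeside Finance at 10.937%.

Lakeside Finance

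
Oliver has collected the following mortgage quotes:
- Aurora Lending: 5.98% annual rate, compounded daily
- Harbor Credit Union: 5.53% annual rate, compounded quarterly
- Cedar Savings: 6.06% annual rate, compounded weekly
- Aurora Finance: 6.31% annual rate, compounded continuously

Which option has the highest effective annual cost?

Aurora Lending: (1 + 0.0598/365)^365 − 1 = 6.162%
Harbor Credit Union: (1 + 0.0553/4)^4 − 1 = 5.646%
Cedar Savings: (1 + 0.0606/52)^52 − 1 = 6.244%
Aurora Finance: e^0.0631 − 1 = 6.513%
The highest effective annual rate is Aurora Finance at 6.513%.

Aurora Finance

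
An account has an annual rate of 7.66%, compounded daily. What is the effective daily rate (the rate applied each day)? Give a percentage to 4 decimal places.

With a nominal annual rate compounded daily, the periodic rate is the nominal rate divided by 365.
i = 0.0766 / 365 = 0.0002099 = 0.0210%.

0.0210%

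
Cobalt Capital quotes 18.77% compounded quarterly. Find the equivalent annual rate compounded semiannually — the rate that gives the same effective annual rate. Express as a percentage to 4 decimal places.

19.2104%

EAR = (1 + 0.1877/4)^4 − 1 = 0.201330.
Solve (1 + r/2)^2 = 1.201330: r/2 = 1.201330^(1/2) − 1 = 0.096052, so r = 0.192104 = 19.2104%.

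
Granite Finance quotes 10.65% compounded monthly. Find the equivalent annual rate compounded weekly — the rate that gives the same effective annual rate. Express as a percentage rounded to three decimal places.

10.614%

EAR = (1 + 0.1065/12)^12 − 1 = 0.111855.
Solve (1 + r/52)^52 = 1.111855: r/52 = 1.111855^(1/52) − 1 = 0.002041, so r = 0.106138 = 10.614%.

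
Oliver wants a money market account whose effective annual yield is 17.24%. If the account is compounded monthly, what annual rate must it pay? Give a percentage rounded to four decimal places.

16.0112%

(1 + r/12)^12 − 1 = 0.1724, so 1 + r/12 = 1.1724^(1/12).
r/12 = 0.013343, so r = 0.160112 = 16.0112%.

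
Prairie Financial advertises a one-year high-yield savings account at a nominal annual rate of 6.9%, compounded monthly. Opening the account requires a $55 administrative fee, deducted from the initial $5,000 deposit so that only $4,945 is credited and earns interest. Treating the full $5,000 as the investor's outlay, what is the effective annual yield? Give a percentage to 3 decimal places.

5.944%

Value after one year: 4,945 × (1 + 0.069/12)^12 = 4,945 × 1.071224 = $5,297.21.
Effective yield on the $5,000 outlay: 5,297.21 / 5,000 − 1 = 0.059441 = 5.944%.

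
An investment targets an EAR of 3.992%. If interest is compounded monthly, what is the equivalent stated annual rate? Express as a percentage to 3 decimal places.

(1 + r/12)^12 − 1 = 0.03992, so 1 + r/12 = 1.03992^(1/12).
r/12 = 0.003267, so r = 0.039208 = 3.921%.

3.921%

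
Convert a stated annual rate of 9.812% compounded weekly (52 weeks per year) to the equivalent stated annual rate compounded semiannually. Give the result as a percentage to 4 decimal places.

10.0470%

EAR = (1 + 0.09812/52)^52 − 1 = 0.102993.
Solve (1 + r/2)^2 = 1.102993: r/2 = 1.102993^(1/2) − 1 = 0.050235, so r = 0.100470 = 10.0470%.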